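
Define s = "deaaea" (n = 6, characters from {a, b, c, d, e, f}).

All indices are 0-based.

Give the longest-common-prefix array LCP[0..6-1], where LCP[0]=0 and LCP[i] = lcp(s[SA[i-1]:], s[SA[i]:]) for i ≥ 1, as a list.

rank→(start, suffix):
  0 → (5, 'a')
  1 → (2, 'aaea')
  2 → (3, 'aea')
  3 → (0, 'deaaea')
  4 → (4, 'ea')
  5 → (1, 'eaaea')

SA = [5, 2, 3, 0, 4, 1]
i: (SA[i-1],SA[i]) lcp shared
  1: (5,2) 1 'a'
  2: (2,3) 1 'a'
  3: (3,0) 0 ''
  4: (0,4) 0 ''
  5: (4,1) 2 'ea'

[0, 1, 1, 0, 0, 2]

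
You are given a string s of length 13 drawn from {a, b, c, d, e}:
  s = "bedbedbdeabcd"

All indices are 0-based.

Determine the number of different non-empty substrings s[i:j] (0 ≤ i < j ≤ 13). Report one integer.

rank | idx | suffix
   0 |   9 | abcd
   1 |  10 | bcd
   2 |   6 | bdeabcd
   3 |   3 | bedbdeabcd
   4 |   0 | bedbedbdeabcd
   5 |  11 | cd
   6 |  12 | d
   7 |   5 | dbdeabcd
   8 |   2 | dbedbdeabcd
   9 |   7 | deabcd
  10 |   8 | eabcd
  11 |   4 | edbdeabcd
  12 |   1 | edbedbdeabcd

SA = [9, 10, 6, 3, 0, 11, 12, 5, 2, 7, 8, 4, 1]
i: (SA[i-1],SA[i]) lcp shared
  1: (9,10) 0 ''
  2: (10,6) 1 'b'
  3: (6,3) 1 'b'
  4: (3,0) 4 'bedb'
  5: (0,11) 0 ''
  6: (11,12) 0 ''
  7: (12,5) 1 'd'
  8: (5,2) 2 'db'
  9: (2,7) 1 'd'
  10: (7,8) 0 ''
  11: (8,4) 1 'e'
  12: (4,1) 3 'edb'

n(n+1)/2 = 13·14/2 = 91
Σ LCP = 0 + 0 + 1 + 1 + 4 + 0 + 0 + 1 + 2 + 1 + 0 + 1 + 3 = 14
distinct = 91 − 14 = 77

77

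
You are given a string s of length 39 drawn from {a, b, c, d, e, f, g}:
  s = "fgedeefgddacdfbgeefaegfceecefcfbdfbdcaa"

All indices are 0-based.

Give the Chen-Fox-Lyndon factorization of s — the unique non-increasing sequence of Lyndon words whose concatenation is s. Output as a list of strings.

emit factor 1: 'fg' (i=0, period=2)
emit factor 2: 'e' (i=2, period=1)
emit factor 3: 'deefg' (i=3, period=5)
emit factor 4: 'd' (i=8, period=1)
emit factor 5: 'd' (i=9, period=1)
emit factor 6: 'acdfbgeefaegfceecefcfbdfbdc' (i=10, period=27)
emit factor 7: 'a' (i=37, period=1)
emit factor 8: 'a' (i=38, period=1)

["fg", "e", "deefg", "d", "d", "acdfbgeefaegfceecefcfbdfbdc", "a", "a"]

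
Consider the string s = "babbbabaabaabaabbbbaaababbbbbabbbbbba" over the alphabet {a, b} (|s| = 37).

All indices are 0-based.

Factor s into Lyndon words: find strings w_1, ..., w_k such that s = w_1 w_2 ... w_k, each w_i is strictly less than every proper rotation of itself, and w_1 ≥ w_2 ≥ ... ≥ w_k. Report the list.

["b", "abbb", "ab", "aabaabaabbbb", "aaababbbbbabbbbbb", "a"]

emit factor 1: 'b' (i=0, period=1)
emit factor 2: 'abbb' (i=1, period=4)
emit factor 3: 'ab' (i=5, period=2)
emit factor 4: 'aabaabaabbbb' (i=7, period=12)
emit factor 5: 'aaababbbbbabbbbbb' (i=19, period=17)
emit factor 6: 'a' (i=36, period=1)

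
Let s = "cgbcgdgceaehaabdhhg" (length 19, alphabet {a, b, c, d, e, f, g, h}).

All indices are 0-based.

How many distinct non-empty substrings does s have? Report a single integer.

177

rank | idx | suffix
   0 |  12 | aabdhhg
   1 |  13 | abdhhg
   2 |   9 | aehaabdhhg
   3 |   2 | bcgdgceaehaabdhhg
   4 |  14 | bdhhg
   5 |   7 | ceaehaabdhhg
   6 |   0 | cgbcgdgceaehaabdhhg
   7 |   3 | cgdgceaehaabdhhg
   8 |   5 | dgceaehaabdhhg
   9 |  15 | dhhg
  10 |   8 | eaehaabdhhg
  11 |  10 | ehaabdhhg
  12 |  18 | g
  13 |   1 | gbcgdgceaehaabdhhg
  14 |   6 | gceaehaabdhhg
  15 |   4 | gdgceaehaabdhhg
  16 |  11 | haabdhhg
  17 |  17 | hg
  18 |  16 | hhg

SA = [12, 13, 9, 2, 14, 7, 0, 3, 5, 15, 8, 10, 18, 1, 6, 4, 11, 17, 16]
rank  pair      lcp
   1  s[12:],s[13:]  1  'a'
   2  s[13:],s[9:]  1  'a'
   3  s[9:],s[2:]  0  ''
   4  s[2:],s[14:]  1  'b'
   5  s[14:],s[7:]  0  ''
   6  s[7:],s[0:]  1  'c'
   7  s[0:],s[3:]  2  'cg'
   8  s[3:],s[5:]  0  ''
   9  s[5:],s[15:]  1  'd'
  10  s[15:],s[8:]  0  ''
  11  s[8:],s[10:]  1  'e'
  12  s[10:],s[18:]  0  ''
  13  s[18:],s[1:]  1  'g'
  14  s[1:],s[6:]  1  'g'
  15  s[6:],s[4:]  1  'g'
  16  s[4:],s[11:]  0  ''
  17  s[11:],s[17:]  1  'h'
  18  s[17:],s[16:]  1  'h'

n(n+1)/2 = 19·20/2 = 190
Σ LCP = 0 + 1 + 1 + 0 + 1 + 0 + 1 + 2 + 0 + 1 + 0 + 1 + 0 + 1 + 1 + 1 + 0 + 1 + 1 = 13
distinct = 190 − 13 = 177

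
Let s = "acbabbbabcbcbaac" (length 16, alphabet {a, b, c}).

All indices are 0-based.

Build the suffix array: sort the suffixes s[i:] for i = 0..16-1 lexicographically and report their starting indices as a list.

[13, 3, 7, 14, 0, 12, 2, 6, 5, 4, 10, 8, 15, 11, 1, 9]

rank→(start, suffix):
  0 → (13, 'aac')
  1 → (3, 'abbbabcbcbaac')
  2 → (7, 'abcbcbaac')
  3 → (14, 'ac')
  4 → (0, 'acbabbbabcbcbaac')
  5 → (12, 'baac')
  6 → (2, 'babbbabcbcbaac')
  7 → (6, 'babcbcbaac')
  8 → (5, 'bbabcbcbaac')
  9 → (4, 'bbbabcbcbaac')
  10 → (10, 'bcbaac')
  11 → (8, 'bcbcbaac')
  12 → (15, 'c')
  13 → (11, 'cbaac')
  14 → (1, 'cbabbbabcbcbaac')
  15 → (9, 'cbcbaac')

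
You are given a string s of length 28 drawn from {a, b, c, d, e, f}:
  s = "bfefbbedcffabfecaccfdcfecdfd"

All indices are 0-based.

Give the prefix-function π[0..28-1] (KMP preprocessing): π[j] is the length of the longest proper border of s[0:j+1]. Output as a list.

π[0] = 0
j=1 s[j]='f': π[1]=0 (border '')
j=2 s[j]='e': π[2]=0 (border '')
j=3 s[j]='f': π[3]=0 (border '')
j=4 s[j]='b': π[4]=1 (border 'b')
j=5 s[j]='b': k: 1→0; π[5]=1 (border 'b')
j=6 s[j]='e': k: 1→0; π[6]=0 (border '')
j=7 s[j]='d': π[7]=0 (border '')
j=8 s[j]='c': π[8]=0 (border '')
j=9 s[j]='f': π[9]=0 (border '')
j=10 s[j]='f': π[10]=0 (border '')
j=11 s[j]='a': π[11]=0 (border '')
j=12 s[j]='b': π[12]=1 (border 'b')
j=13 s[j]='f': π[13]=2 (border 'bf')
j=14 s[j]='e': π[14]=3 (border 'bfe')
j=15 s[j]='c': k: 3→0; π[15]=0 (border '')
j=16 s[j]='a': π[16]=0 (border '')
j=17 s[j]='c': π[17]=0 (border '')
j=18 s[j]='c': π[18]=0 (border '')
j=19 s[j]='f': π[19]=0 (border '')
j=20 s[j]='d': π[20]=0 (border '')
j=21 s[j]='c': π[21]=0 (border '')
j=22 s[j]='f': π[22]=0 (border '')
j=23 s[j]='e': π[23]=0 (border '')
j=24 s[j]='c': π[24]=0 (border '')
j=25 s[j]='d': π[25]=0 (border '')
j=26 s[j]='f': π[26]=0 (border '')
j=27 s[j]='d': π[27]=0 (border '')

[0, 0, 0, 0, 1, 1, 0, 0, 0, 0, 0, 0, 1, 2, 3, 0, 0, 0, 0, 0, 0, 0, 0, 0, 0, 0, 0, 0]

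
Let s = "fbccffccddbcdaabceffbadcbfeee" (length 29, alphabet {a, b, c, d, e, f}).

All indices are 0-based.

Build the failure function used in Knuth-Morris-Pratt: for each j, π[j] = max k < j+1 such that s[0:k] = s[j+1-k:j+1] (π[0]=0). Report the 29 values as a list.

[0, 0, 0, 0, 1, 1, 0, 0, 0, 0, 0, 0, 0, 0, 0, 0, 0, 0, 1, 1, 2, 0, 0, 0, 0, 1, 0, 0, 0]

π[0] = 0
j=1 s[j]='b': π[1]=0 (border '')
j=2 s[j]='c': π[2]=0 (border '')
j=3 s[j]='c': π[3]=0 (border '')
j=4 s[j]='f': π[4]=1 (border 'f')
j=5 s[j]='f': k: 1→0; π[5]=1 (border 'f')
j=6 s[j]='c': k: 1→0; π[6]=0 (border '')
j=7 s[j]='c': π[7]=0 (border '')
j=8 s[j]='d': π[8]=0 (border '')
j=9 s[j]='d': π[9]=0 (border '')
j=10 s[j]='b': π[10]=0 (border '')
j=11 s[j]='c': π[11]=0 (border '')
j=12 s[j]='d': π[12]=0 (border '')
j=13 s[j]='a': π[13]=0 (border '')
j=14 s[j]='a': π[14]=0 (border '')
j=15 s[j]='b': π[15]=0 (border '')
j=16 s[j]='c': π[16]=0 (border '')
j=17 s[j]='e': π[17]=0 (border '')
j=18 s[j]='f': π[18]=1 (border 'f')
j=19 s[j]='f': k: 1→0; π[19]=1 (border 'f')
j=20 s[j]='b': π[20]=2 (border 'fb')
j=21 s[j]='a': k: 2→0; π[21]=0 (border '')
j=22 s[j]='d': π[22]=0 (border '')
j=23 s[j]='c': π[23]=0 (border '')
j=24 s[j]='b': π[24]=0 (border '')
j=25 s[j]='f': π[25]=1 (border 'f')
j=26 s[j]='e': k: 1→0; π[26]=0 (border '')
j=27 s[j]='e': π[27]=0 (border '')
j=28 s[j]='e': π[28]=0 (border '')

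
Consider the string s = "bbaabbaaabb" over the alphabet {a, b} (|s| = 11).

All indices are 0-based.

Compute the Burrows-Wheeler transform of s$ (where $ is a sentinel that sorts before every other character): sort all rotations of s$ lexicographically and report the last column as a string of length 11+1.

rank  rotation      last
    0  $bbaabbaaabb  b
    1  aaabb$bbaabb  b
    2  aabb$bbaabba  a
    3  aabbaaabb$bb  b
    4  abb$bbaabbaa  a
    5  abbaaabb$bba  a
    6  b$bbaabbaaab  b
    7  baaabb$bbaab  b
    8  baabbaaabb$b  b
    9  bb$bbaabbaaa  a
   10  bbaaabb$bbaa  a
   11  bbaabbaaabb$  $

bbabaabbbaa$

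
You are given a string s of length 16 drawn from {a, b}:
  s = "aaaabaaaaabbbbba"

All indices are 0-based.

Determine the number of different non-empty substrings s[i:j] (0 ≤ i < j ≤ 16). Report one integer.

99

rank→(start, suffix):
  0 → (15, 'a')
  1 → (5, 'aaaaabbbbba')
  2 → (0, 'aaaabaaaaabbbbba')
  3 → (6, 'aaaabbbbba')
  4 → (1, 'aaabaaaaabbbbba')
  5 → (7, 'aaabbbbba')
  6 → (2, 'aabaaaaabbbbba')
  7 → (8, 'aabbbbba')
  8 → (3, 'abaaaaabbbbba')
  9 → (9, 'abbbbba')
  10 → (14, 'ba')
  11 → (4, 'baaaaabbbbba')
  12 → (13, 'bba')
  13 → (12, 'bbba')
  14 → (11, 'bbbba')
  15 → (10, 'bbbbba')

SA = [15, 5, 0, 6, 1, 7, 2, 8, 3, 9, 14, 4, 13, 12, 11, 10]
rank  pair      lcp
   1  s[15:],s[5:]  1  'a'
   2  s[5:],s[0:]  4  'aaaa'
   3  s[0:],s[6:]  5  'aaaab'
   4  s[6:],s[1:]  3  'aaa'
   5  s[1:],s[7:]  4  'aaab'
   6  s[7:],s[2:]  2  'aa'
   7  s[2:],s[8:]  3  'aab'
   8  s[8:],s[3:]  1  'a'
   9  s[3:],s[9:]  2  'ab'
  10  s[9:],s[14:]  0  ''
  11  s[14:],s[4:]  2  'ba'
  12  s[4:],s[13:]  1  'b'
  13  s[13:],s[12:]  2  'bb'
  14  s[12:],s[11:]  3  'bbb'
  15  s[11:],s[10:]  4  'bbbb'

n(n+1)/2 = 16·17/2 = 136
Σ LCP = 0 + 1 + 4 + 5 + 3 + 4 + 2 + 3 + 1 + 2 + 0 + 2 + 1 + 2 + 3 + 4 = 37
distinct = 136 − 37 = 99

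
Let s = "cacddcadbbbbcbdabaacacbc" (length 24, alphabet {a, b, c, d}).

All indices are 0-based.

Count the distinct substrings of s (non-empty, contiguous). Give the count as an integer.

270

sorted suffixes:
  #0 SA[0]=17  'aacacbc'
  #1 SA[1]=15  'abaacacbc'
  #2 SA[2]=18  'acacbc'
  #3 SA[3]=20  'acbc'
  #4 SA[4]=1  'acddcadbbbbcbdabaacacbc'
  #5 SA[5]=6  'adbbbbcbdabaacacbc'
  #6 SA[6]=16  'baacacbc'
  #7 SA[7]=8  'bbbbcbdabaacacbc'
  #8 SA[8]=9  'bbbcbdabaacacbc'
  #9 SA[9]=10  'bbcbdabaacacbc'
  #10 SA[10]=22  'bc'
  #11 SA[11]=11  'bcbdabaacacbc'
  #12 SA[12]=13  'bdabaacacbc'
  #13 SA[13]=23  'c'
  #14 SA[14]=19  'cacbc'
  #15 SA[15]=0  'cacddcadbbbbcbdabaacacbc'
  #16 SA[16]=5  'cadbbbbcbdabaacacbc'
  #17 SA[17]=21  'cbc'
  #18 SA[18]=12  'cbdabaacacbc'
  #19 SA[19]=2  'cddcadbbbbcbdabaacacbc'
  #20 SA[20]=14  'dabaacacbc'
  #21 SA[21]=7  'dbbbbcbdabaacacbc'
  #22 SA[22]=4  'dcadbbbbcbdabaacacbc'
  #23 SA[23]=3  'ddcadbbbbcbdabaacacbc'

SA = [17, 15, 18, 20, 1, 6, 16, 8, 9, 10, 22, 11, 13, 23, 19, 0, 5, 21, 12, 2, 14, 7, 4, 3]
i: (SA[i-1],SA[i]) lcp shared
  1: (17,15) 1 'a'
  2: (15,18) 1 'a'
  3: (18,20) 2 'ac'
  4: (20,1) 2 'ac'
  5: (1,6) 1 'a'
  6: (6,16) 0 ''
  7: (16,8) 1 'b'
  8: (8,9) 3 'bbb'
  9: (9,10) 2 'bb'
  10: (10,22) 1 'b'
  11: (22,11) 2 'bc'
  12: (11,13) 1 'b'
  13: (13,23) 0 ''
  14: (23,19) 1 'c'
  15: (19,0) 3 'cac'
  16: (0,5) 2 'ca'
  17: (5,21) 1 'c'
  18: (21,12) 2 'cb'
  19: (12,2) 1 'c'
  20: (2,14) 0 ''
  21: (14,7) 1 'd'
  22: (7,4) 1 'd'
  23: (4,3) 1 'd'

n(n+1)/2 = 24·25/2 = 300
Σ LCP = 0 + 1 + 1 + 2 + 2 + 1 + 0 + 1 + 3 + 2 + 1 + 2 + 1 + 0 + 1 + 3 + 2 + 1 + 2 + 1 + 0 + 1 + 1 + 1 = 30
distinct = 300 − 30 = 270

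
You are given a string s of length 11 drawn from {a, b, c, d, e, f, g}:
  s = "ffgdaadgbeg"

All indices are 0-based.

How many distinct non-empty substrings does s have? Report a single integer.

rank | idx | suffix
   0 |   4 | aadgbeg
   1 |   5 | adgbeg
   2 |   8 | beg
   3 |   3 | daadgbeg
   4 |   6 | dgbeg
   5 |   9 | eg
   6 |   0 | ffgdaadgbeg
   7 |   1 | fgdaadgbeg
   8 |  10 | g
   9 |   7 | gbeg
  10 |   2 | gdaadgbeg

SA = [4, 5, 8, 3, 6, 9, 0, 1, 10, 7, 2]
i: (SA[i-1],SA[i]) lcp shared
  1: (4,5) 1 'a'
  2: (5,8) 0 ''
  3: (8,3) 0 ''
  4: (3,6) 1 'd'
  5: (6,9) 0 ''
  6: (9,0) 0 ''
  7: (0,1) 1 'f'
  8: (1,10) 0 ''
  9: (10,7) 1 'g'
  10: (7,2) 1 'g'

n(n+1)/2 = 11·12/2 = 66
Σ LCP = 0 + 1 + 0 + 0 + 1 + 0 + 0 + 1 + 0 + 1 + 1 = 5
distinct = 66 − 5 = 61

61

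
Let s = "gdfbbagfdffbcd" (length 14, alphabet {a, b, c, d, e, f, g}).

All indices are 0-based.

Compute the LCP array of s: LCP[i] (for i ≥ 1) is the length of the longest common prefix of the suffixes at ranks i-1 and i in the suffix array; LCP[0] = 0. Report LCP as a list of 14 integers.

rank | idx | suffix
   0 |   5 | agfdffbcd
   1 |   4 | bagfdffbcd
   2 |   3 | bbagfdffbcd
   3 |  11 | bcd
   4 |  12 | cd
   5 |  13 | d
   6 |   1 | dfbbagfdffbcd
   7 |   8 | dffbcd
   8 |   2 | fbbagfdffbcd
   9 |  10 | fbcd
  10 |   7 | fdffbcd
  11 |   9 | ffbcd
  12 |   0 | gdfbbagfdffbcd
  13 |   6 | gfdffbcd

SA = [5, 4, 3, 11, 12, 13, 1, 8, 2, 10, 7, 9, 0, 6]
rank  pair      lcp
   1  s[5:],s[4:]  0  ''
   2  s[4:],s[3:]  1  'b'
   3  s[3:],s[11:]  1  'b'
   4  s[11:],s[12:]  0  ''
   5  s[12:],s[13:]  0  ''
   6  s[13:],s[1:]  1  'd'
   7  s[1:],s[8:]  2  'df'
   8  s[8:],s[2:]  0  ''
   9  s[2:],s[10:]  2  'fb'
  10  s[10:],s[7:]  1  'f'
  11  s[7:],s[9:]  1  'f'
  12  s[9:],s[0:]  0  ''
  13  s[0:],s[6:]  1  'g'

[0, 0, 1, 1, 0, 0, 1, 2, 0, 2, 1, 1, 0, 1]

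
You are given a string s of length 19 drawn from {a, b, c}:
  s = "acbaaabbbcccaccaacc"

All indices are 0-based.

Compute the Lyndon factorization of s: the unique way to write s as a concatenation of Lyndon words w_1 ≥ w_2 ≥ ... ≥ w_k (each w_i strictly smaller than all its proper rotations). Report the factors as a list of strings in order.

["acb", "aaabbbcccaccaacc"]

emit factor 1: 'acb' (i=0, period=3)
emit factor 2: 'aaabbbcccaccaacc' (i=3, period=16)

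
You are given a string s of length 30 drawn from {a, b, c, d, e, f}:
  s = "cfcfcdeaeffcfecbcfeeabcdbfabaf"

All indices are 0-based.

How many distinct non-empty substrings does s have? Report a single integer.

rank→(start, suffix):
  0 → (26, 'abaf')
  1 → (20, 'abcdbfabaf')
  2 → (7, 'aeffcfecbcfeeabcdbfabaf')
  3 → (28, 'af')
  4 → (27, 'baf')
  5 → (21, 'bcdbfabaf')
  6 → (15, 'bcfeeabcdbfabaf')
  7 → (24, 'bfabaf')
  8 → (14, 'cbcfeeabcdbfabaf')
  9 → (22, 'cdbfabaf')
  10 → (4, 'cdeaeffcfecbcfeeabcdbfabaf')
  11 → (2, 'cfcdeaeffcfecbcfeeabcdbfabaf')
  12 → (0, 'cfcfcdeaeffcfecbcfeeabcdbfabaf')
  13 → (11, 'cfecbcfeeabcdbfabaf')
  14 → (16, 'cfeeabcdbfabaf')
  15 → (23, 'dbfabaf')
  16 → (5, 'deaeffcfecbcfeeabcdbfabaf')
  17 → (19, 'eabcdbfabaf')
  18 → (6, 'eaeffcfecbcfeeabcdbfabaf')
  19 → (13, 'ecbcfeeabcdbfabaf')
  20 → (18, 'eeabcdbfabaf')
  21 → (8, 'effcfecbcfeeabcdbfabaf')
  22 → (29, 'f')
  23 → (25, 'fabaf')
  24 → (3, 'fcdeaeffcfecbcfeeabcdbfabaf')
  25 → (1, 'fcfcdeaeffcfecbcfeeabcdbfabaf')
  26 → (10, 'fcfecbcfeeabcdbfabaf')
  27 → (12, 'fecbcfeeabcdbfabaf')
  28 → (17, 'feeabcdbfabaf')
  29 → (9, 'ffcfecbcfeeabcdbfabaf')

SA = [26, 20, 7, 28, 27, 21, 15, 24, 14, 22, 4, 2, 0, 11, 16, 23, 5, 19, 6, 13, 18, 8, 29, 25, 3, 1, 10, 12, 17, 9]
rank  pair      lcp
   1  s[26:],s[20:]  2  'ab'
   2  s[20:],s[7:]  1  'a'
   3  s[7:],s[28:]  1  'a'
   4  s[28:],s[27:]  0  ''
   5  s[27:],s[21:]  1  'b'
   6  s[21:],s[15:]  2  'bc'
   7  s[15:],s[24:]  1  'b'
   8  s[24:],s[14:]  0  ''
   9  s[14:],s[22:]  1  'c'
  10  s[22:],s[4:]  2  'cd'
  11  s[4:],s[2:]  1  'c'
  12  s[2:],s[0:]  3  'cfc'
  13  s[0:],s[11:]  2  'cf'
  14  s[11:],s[16:]  3  'cfe'
  15  s[16:],s[23:]  0  ''
  16  s[23:],s[5:]  1  'd'
  17  s[5:],s[19:]  0  ''
  18  s[19:],s[6:]  2  'ea'
  19  s[6:],s[13:]  1  'e'
  20  s[13:],s[18:]  1  'e'
  21  s[18:],s[8:]  1  'e'
  22  s[8:],s[29:]  0  ''
  23  s[29:],s[25:]  1  'f'
  24  s[25:],s[3:]  1  'f'
  25  s[3:],s[1:]  2  'fc'
  26  s[1:],s[10:]  3  'fcf'
  27  s[10:],s[12:]  1  'f'
  28  s[12:],s[17:]  2  'fe'
  29  s[17:],s[9:]  1  'f'

n(n+1)/2 = 30·31/2 = 465
Σ LCP = 0 + 2 + 1 + 1 + 0 + 1 + 2 + 1 + 0 + 1 + 2 + 1 + 3 + 2 + 3 + 0 + 1 + 0 + 2 + 1 + 1 + 1 + 0 + 1 + 1 + 2 + 3 + 1 + 2 + 1 = 37
distinct = 465 − 37 = 428

428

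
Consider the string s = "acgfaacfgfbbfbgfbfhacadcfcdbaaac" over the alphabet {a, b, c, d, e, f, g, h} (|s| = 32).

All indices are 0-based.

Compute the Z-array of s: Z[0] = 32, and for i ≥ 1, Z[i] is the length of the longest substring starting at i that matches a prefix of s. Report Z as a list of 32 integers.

[32, 0, 0, 0, 1, 2, 0, 0, 0, 0, 0, 0, 0, 0, 0, 0, 0, 0, 0, 2, 0, 1, 0, 0, 0, 0, 0, 0, 1, 1, 2, 0]

Z[0]=32
i=1: outside box; Z[1]=0
i=2: outside box; Z[2]=0
i=3: outside box; Z[3]=0
i=4: outside box; Z[4]=1 grow→box=[4,5)
i=5: outside box; Z[5]=2 grow→box=[5,7)
i=6: min(r-i=1, Z[1]=0)=0; Z[6]=0
i=7: outside box; Z[7]=0
i=8: outside box; Z[8]=0
i=9: outside box; Z[9]=0
i=10: outside box; Z[10]=0
i=11: outside box; Z[11]=0
i=12: outside box; Z[12]=0
i=13: outside box; Z[13]=0
i=14: outside box; Z[14]=0
i=15: outside box; Z[15]=0
i=16: outside box; Z[16]=0
i=17: outside box; Z[17]=0
i=18: outside box; Z[18]=0
i=19: outside box; Z[19]=2 grow→box=[19,21)
i=20: min(r-i=1, Z[1]=0)=0; Z[20]=0
i=21: outside box; Z[21]=1 grow→box=[21,22)
i=22: outside box; Z[22]=0
i=23: outside box; Z[23]=0
i=24: outside box; Z[24]=0
i=25: outside box; Z[25]=0
i=26: outside box; Z[26]=0
i=27: outside box; Z[27]=0
i=28: outside box; Z[28]=1 grow→box=[28,29)
i=29: outside box; Z[29]=1 grow→box=[29,30)
i=30: outside box; Z[30]=2 grow→box=[30,32)
i=31: min(r-i=1, Z[1]=0)=0; Z[31]=0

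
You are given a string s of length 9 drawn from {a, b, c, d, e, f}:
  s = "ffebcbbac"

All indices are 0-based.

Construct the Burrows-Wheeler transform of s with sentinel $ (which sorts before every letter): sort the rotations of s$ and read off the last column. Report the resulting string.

cbbceabff$

rank  rotation    last
    0  $ffebcbbac  c
    1  ac$ffebcbb  b
    2  bac$ffebcb  b
    3  bbac$ffebc  c
    4  bcbbac$ffe  e
    5  c$ffebcbba  a
    6  cbbac$ffeb  b
    7  ebcbbac$ff  f
    8  febcbbac$f  f
    9  ffebcbbac$  $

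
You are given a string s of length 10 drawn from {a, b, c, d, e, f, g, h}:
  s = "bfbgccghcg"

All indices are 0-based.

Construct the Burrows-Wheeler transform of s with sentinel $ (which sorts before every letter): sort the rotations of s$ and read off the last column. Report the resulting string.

rank  rotation     last
    0  $bfbgccghcg  g
    1  bfbgccghcg$  $
    2  bgccghcg$bf  f
    3  ccghcg$bfbg  g
    4  cg$bfbgccgh  h
    5  cghcg$bfbgc  c
    6  fbgccghcg$b  b
    7  g$bfbgccghc  c
    8  gccghcg$bfb  b
    9  ghcg$bfbgcc  c
   10  hcg$bfbgccg  g

g$fghcbcbcg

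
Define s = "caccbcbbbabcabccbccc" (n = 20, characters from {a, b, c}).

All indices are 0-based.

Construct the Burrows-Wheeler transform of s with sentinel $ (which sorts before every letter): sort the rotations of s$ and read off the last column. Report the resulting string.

rank  rotation               last
    0  $caccbcbbbabcabccbccc  c
    1  abcabccbccc$caccbcbbb  b
    2  abccbccc$caccbcbbbabc  c
    3  accbcbbbabcabccbccc$c  c
    4  babcabccbccc$caccbcbb  b
    5  bbabcabccbccc$caccbcb  b
    6  bbbabcabccbccc$caccbc  c
    7  bcabccbccc$caccbcbbba  a
    8  bcbbbabcabccbccc$cacc  c
    9  bccbccc$caccbcbbbabca  a
   10  bccc$caccbcbbbabcabcc  c
   11  c$caccbcbbbabcabccbcc  c
   12  cabccbccc$caccbcbbbab  b
   13  caccbcbbbabcabccbccc$  $
   14  cbbbabcabccbccc$caccb  b
   15  cbcbbbabcabccbccc$cac  c
   16  cbccc$caccbcbbbabcabc  c
   17  cc$caccbcbbbabcabccbc  c
   18  ccbcbbbabcabccbccc$ca  a
   19  ccbccc$caccbcbbbabcab  b
   20  ccc$caccbcbbbabcabccb  b

cbccbbcacaccb$bcccabb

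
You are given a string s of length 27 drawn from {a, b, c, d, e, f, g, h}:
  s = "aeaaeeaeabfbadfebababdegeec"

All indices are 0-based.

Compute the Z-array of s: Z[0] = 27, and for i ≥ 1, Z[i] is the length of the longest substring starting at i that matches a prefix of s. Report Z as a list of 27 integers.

Z[0]=27
i=1: i≥r, start 0; Z[1]=0
i=2: i≥r, start 0; Z[2]=1 grow→box=[2,3)
i=3: i≥r, start 0; Z[3]=2 grow→box=[3,5)
i=4: min(r-i=1, Z[1]=0)=0; Z[4]=0
i=5: i≥r, start 0; Z[5]=0
i=6: i≥r, start 0; Z[6]=3 grow→box=[6,9)
i=7: min(r-i=2, Z[1]=0)=0; Z[7]=0
i=8: min(r-i=1, Z[2]=1)=1; Z[8]=1
i=9: i≥r, start 0; Z[9]=0
i=10: i≥r, start 0; Z[10]=0
i=11: i≥r, start 0; Z[11]=0
i=12: i≥r, start 0; Z[12]=1 grow→box=[12,13)
i=13: i≥r, start 0; Z[13]=0
i=14: i≥r, start 0; Z[14]=0
i=15: i≥r, start 0; Z[15]=0
i=16: i≥r, start 0; Z[16]=0
i=17: i≥r, start 0; Z[17]=1 grow→box=[17,18)
i=18: i≥r, start 0; Z[18]=0
i=19: i≥r, start 0; Z[19]=1 grow→box=[19,20)
i=20: i≥r, start 0; Z[20]=0
i=21: i≥r, start 0; Z[21]=0
i=22: i≥r, start 0; Z[22]=0
i=23: i≥r, start 0; Z[23]=0
i=24: i≥r, start 0; Z[24]=0
i=25: i≥r, start 0; Z[25]=0
i=26: i≥r, start 0; Z[26]=0

[27, 0, 1, 2, 0, 0, 3, 0, 1, 0, 0, 0, 1, 0, 0, 0, 0, 1, 0, 1, 0, 0, 0, 0, 0, 0, 0]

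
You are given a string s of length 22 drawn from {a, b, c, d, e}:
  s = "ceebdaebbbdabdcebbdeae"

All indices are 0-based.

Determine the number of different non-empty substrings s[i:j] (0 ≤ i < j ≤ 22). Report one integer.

rank | idx | suffix
   0 |  11 | abdcebbdeae
   1 |  20 | ae
   2 |   5 | aebbbdabdcebbdeae
   3 |   7 | bbbdabdcebbdeae
   4 |   8 | bbdabdcebbdeae
   5 |  16 | bbdeae
   6 |   9 | bdabdcebbdeae
   7 |   3 | bdaebbbdabdcebbdeae
   8 |  12 | bdcebbdeae
   9 |  17 | bdeae
  10 |  14 | cebbdeae
  11 |   0 | ceebdaebbbdabdcebbdeae
  12 |  10 | dabdcebbdeae
  13 |   4 | daebbbdabdcebbdeae
  14 |  13 | dcebbdeae
  15 |  18 | deae
  16 |  21 | e
  17 |  19 | eae
  18 |   6 | ebbbdabdcebbdeae
  19 |  15 | ebbdeae
  20 |   2 | ebdaebbbdabdcebbdeae
  21 |   1 | eebdaebbbdabdcebbdeae

SA = [11, 20, 5, 7, 8, 16, 9, 3, 12, 17, 14, 0, 10, 4, 13, 18, 21, 19, 6, 15, 2, 1]
rank  pair      lcp
   1  s[11:],s[20:]  1  'a'
   2  s[20:],s[5:]  2  'ae'
   3  s[5:],s[7:]  0  ''
   4  s[7:],s[8:]  2  'bb'
   5  s[8:],s[16:]  3  'bbd'
   6  s[16:],s[9:]  1  'b'
   7  s[9:],s[3:]  3  'bda'
   8  s[3:],s[12:]  2  'bd'
   9  s[12:],s[17:]  2  'bd'
  10  s[17:],s[14:]  0  ''
  11  s[14:],s[0:]  2  'ce'
  12  s[0:],s[10:]  0  ''
  13  s[10:],s[4:]  2  'da'
  14  s[4:],s[13:]  1  'd'
  15  s[13:],s[18:]  1  'd'
  16  s[18:],s[21:]  0  ''
  17  s[21:],s[19:]  1  'e'
  18  s[19:],s[6:]  1  'e'
  19  s[6:],s[15:]  3  'ebb'
  20  s[15:],s[2:]  2  'eb'
  21  s[2:],s[1:]  1  'e'

n(n+1)/2 = 22·23/2 = 253
Σ LCP = 0 + 1 + 2 + 0 + 2 + 3 + 1 + 3 + 2 + 2 + 0 + 2 + 0 + 2 + 1 + 1 + 0 + 1 + 1 + 3 + 2 + 1 = 30
distinct = 253 − 30 = 223

223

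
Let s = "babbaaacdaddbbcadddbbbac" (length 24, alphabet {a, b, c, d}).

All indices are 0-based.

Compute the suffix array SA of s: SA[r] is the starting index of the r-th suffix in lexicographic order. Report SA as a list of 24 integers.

[4, 5, 1, 22, 6, 9, 15, 3, 0, 21, 2, 20, 19, 12, 13, 23, 14, 7, 8, 18, 11, 17, 10, 16]

sorted suffixes:
  #0 SA[0]=4  'aaacdaddbbcadddbbbac'
  #1 SA[1]=5  'aacdaddbbcadddbbbac'
  #2 SA[2]=1  'abbaaacdaddbbcadddbbbac'
  #3 SA[3]=22  'ac'
  #4 SA[4]=6  'acdaddbbcadddbbbac'
  #5 SA[5]=9  'addbbcadddbbbac'
  #6 SA[6]=15  'adddbbbac'
  #7 SA[7]=3  'baaacdaddbbcadddbbbac'
  #8 SA[8]=0  'babbaaacdaddbbcadddbbbac'
  #9 SA[9]=21  'bac'
  #10 SA[10]=2  'bbaaacdaddbbcadddbbbac'
  #11 SA[11]=20  'bbac'
  #12 SA[12]=19  'bbbac'
  #13 SA[13]=12  'bbcadddbbbac'
  #14 SA[14]=13  'bcadddbbbac'
  #15 SA[15]=23  'c'
  #16 SA[16]=14  'cadddbbbac'
  #17 SA[17]=7  'cdaddbbcadddbbbac'
  #18 SA[18]=8  'daddbbcadddbbbac'
  #19 SA[19]=18  'dbbbac'
  #20 SA[20]=11  'dbbcadddbbbac'
  #21 SA[21]=17  'ddbbbac'
  #22 SA[22]=10  'ddbbcadddbbbac'
  #23 SA[23]=16  'dddbbbac'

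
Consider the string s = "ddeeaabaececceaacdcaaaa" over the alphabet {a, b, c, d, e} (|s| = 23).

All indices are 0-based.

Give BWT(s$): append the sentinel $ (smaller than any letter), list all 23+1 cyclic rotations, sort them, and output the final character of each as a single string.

aaaaceeaabadeacec$deccad

rank  rotation                  last
    0  $ddeeaabaececceaacdcaaaa  a
    1  a$ddeeaabaececceaacdcaaa  a
    2  aa$ddeeaabaececceaacdcaa  a
    3  aaa$ddeeaabaececceaacdca  a
    4  aaaa$ddeeaabaececceaacdc  c
    5  aabaececceaacdcaaaa$ddee  e
    6  aacdcaaaa$ddeeaabaececce  e
    7  abaececceaacdcaaaa$ddeea  a
    8  acdcaaaa$ddeeaabaececcea  a
    9  aececceaacdcaaaa$ddeeaab  b
   10  baececceaacdcaaaa$ddeeaa  a
   11  caaaa$ddeeaabaececceaacd  d
   12  cceaacdcaaaa$ddeeaabaece  e
   13  cdcaaaa$ddeeaabaececceaa  a
   14  ceaacdcaaaa$ddeeaabaecec  c
   15  cecceaacdcaaaa$ddeeaabae  e
   16  dcaaaa$ddeeaabaececceaac  c
   17  ddeeaabaececceaacdcaaaa$  $
   18  deeaabaececceaacdcaaaa$d  d
   19  eaabaececceaacdcaaaa$dde  e
   20  eaacdcaaaa$ddeeaabaececc  c
   21  ecceaacdcaaaa$ddeeaabaec  c
   22  ececceaacdcaaaa$ddeeaaba  a
   23  eeaabaececceaacdcaaaa$dd  d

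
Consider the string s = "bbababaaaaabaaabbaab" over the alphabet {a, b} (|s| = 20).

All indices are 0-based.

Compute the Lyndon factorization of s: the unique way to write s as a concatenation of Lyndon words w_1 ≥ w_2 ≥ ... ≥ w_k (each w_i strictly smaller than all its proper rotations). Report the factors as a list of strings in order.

emit factor 1: 'b' (i=0, period=1)
emit factor 2: 'b' (i=1, period=1)
emit factor 3: 'ab' (i=2, period=2)
emit factor 4: 'ab' (i=4, period=2)
emit factor 5: 'aaaaabaaabbaab' (i=6, period=14)

["b", "b", "ab", "ab", "aaaaabaaabbaab"]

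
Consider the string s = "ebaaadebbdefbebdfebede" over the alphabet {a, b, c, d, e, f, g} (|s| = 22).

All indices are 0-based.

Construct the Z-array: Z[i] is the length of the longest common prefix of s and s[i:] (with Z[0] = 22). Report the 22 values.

Z[0]=22
i=1: outside box; Z[1]=0
i=2: outside box; Z[2]=0
i=3: outside box; Z[3]=0
i=4: outside box; Z[4]=0
i=5: outside box; Z[5]=0
i=6: outside box; Z[6]=2 scan→box=[6,8)
i=7: min(r-i=1, Z[1]=0)=0; Z[7]=0
i=8: outside box; Z[8]=0
i=9: outside box; Z[9]=0
i=10: outside box; Z[10]=1 scan→box=[10,11)
i=11: outside box; Z[11]=0
i=12: outside box; Z[12]=0
i=13: outside box; Z[13]=2 scan→box=[13,15)
i=14: min(r-i=1, Z[1]=0)=0; Z[14]=0
i=15: outside box; Z[15]=0
i=16: outside box; Z[16]=0
i=17: outside box; Z[17]=2 scan→box=[17,19)
i=18: min(r-i=1, Z[1]=0)=0; Z[18]=0
i=19: outside box; Z[19]=1 scan→box=[19,20)
i=20: outside box; Z[20]=0
i=21: outside box; Z[21]=1 scan→box=[21,22)

[22, 0, 0, 0, 0, 0, 2, 0, 0, 0, 1, 0, 0, 2, 0, 0, 0, 2, 0, 1, 0, 1]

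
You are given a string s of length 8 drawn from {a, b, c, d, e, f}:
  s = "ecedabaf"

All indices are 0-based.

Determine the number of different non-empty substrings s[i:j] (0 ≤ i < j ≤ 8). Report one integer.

rank | idx | suffix
   0 |   4 | abaf
   1 |   6 | af
   2 |   5 | baf
   3 |   1 | cedabaf
   4 |   3 | dabaf
   5 |   0 | ecedabaf
   6 |   2 | edabaf
   7 |   7 | f

SA = [4, 6, 5, 1, 3, 0, 2, 7]
i: (SA[i-1],SA[i]) lcp shared
  1: (4,6) 1 'a'
  2: (6,5) 0 ''
  3: (5,1) 0 ''
  4: (1,3) 0 ''
  5: (3,0) 0 ''
  6: (0,2) 1 'e'
  7: (2,7) 0 ''

n(n+1)/2 = 8·9/2 = 36
Σ LCP = 0 + 1 + 0 + 0 + 0 + 0 + 1 + 0 = 2
distinct = 36 − 2 = 34

34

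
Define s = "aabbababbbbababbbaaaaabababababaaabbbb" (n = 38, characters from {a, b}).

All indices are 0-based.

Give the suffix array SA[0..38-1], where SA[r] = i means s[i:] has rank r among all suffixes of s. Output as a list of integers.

[17, 18, 19, 31, 20, 0, 32, 29, 27, 25, 23, 21, 11, 4, 1, 13, 33, 6, 37, 16, 30, 28, 26, 24, 22, 10, 3, 12, 5, 36, 15, 9, 2, 35, 14, 8, 34, 7]

rank | idx | suffix
   0 |  17 | aaaaabababababaaabbbb
   1 |  18 | aaaabababababaaabbbb
   2 |  19 | aaabababababaaabbbb
   3 |  31 | aaabbbb
   4 |  20 | aabababababaaabbbb
   5 |   0 | aabbababbbbababbbaaaaabababababaaabbbb
   6 |  32 | aabbbb
   7 |  29 | abaaabbbb
   8 |  27 | ababaaabbbb
   9 |  25 | abababaaabbbb
  10 |  23 | ababababaaabbbb
  11 |  21 | abababababaaabbbb
  12 |  11 | ababbbaaaaabababababaaabbbb
  13 |   4 | ababbbbababbbaaaaabababababaaabbbb
  14 |   1 | abbababbbbababbbaaaaabababababaaabbbb
  15 |  13 | abbbaaaaabababababaaabbbb
  16 |  33 | abbbb
  17 |   6 | abbbbababbbaaaaabababababaaabbbb
  18 |  37 | b
  19 |  16 | baaaaabababababaaabbbb
  20 |  30 | baaabbbb
  21 |  28 | babaaabbbb
  22 |  26 | bababaaabbbb
  23 |  24 | babababaaabbbb
  24 |  22 | bababababaaabbbb
  25 |  10 | bababbbaaaaabababababaaabbbb
  26 |   3 | bababbbbababbbaaaaabababababaaabbbb
  27 |  12 | babbbaaaaabababababaaabbbb
  28 |   5 | babbbbababbbaaaaabababababaaabbbb
  29 |  36 | bb
  30 |  15 | bbaaaaabababababaaabbbb
  31 |   9 | bbababbbaaaaabababababaaabbbb
  32 |   2 | bbababbbbababbbaaaaabababababaaabbbb
  33 |  35 | bbb
  34 |  14 | bbbaaaaabababababaaabbbb
  35 |   8 | bbbababbbaaaaabababababaaabbbb
  36 |  34 | bbbb
  37 |   7 | bbbbababbbaaaaabababababaaabbbb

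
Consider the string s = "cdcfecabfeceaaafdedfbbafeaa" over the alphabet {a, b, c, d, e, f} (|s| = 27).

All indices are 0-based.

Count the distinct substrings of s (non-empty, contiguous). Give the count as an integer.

348

sorted suffixes:
  #0 SA[0]=26  'a'
  #1 SA[1]=25  'aa'
  #2 SA[2]=12  'aaafdedfbbafeaa'
  #3 SA[3]=13  'aafdedfbbafeaa'
  #4 SA[4]=6  'abfeceaaafdedfbbafeaa'
  #5 SA[5]=14  'afdedfbbafeaa'
  #6 SA[6]=22  'afeaa'
  #7 SA[7]=21  'bafeaa'
  #8 SA[8]=20  'bbafeaa'
  #9 SA[9]=7  'bfeceaaafdedfbbafeaa'
  #10 SA[10]=5  'cabfeceaaafdedfbbafeaa'
  #11 SA[11]=0  'cdcfecabfeceaaafdedfbbafeaa'
  #12 SA[12]=10  'ceaaafdedfbbafeaa'
  #13 SA[13]=2  'cfecabfeceaaafdedfbbafeaa'
  #14 SA[14]=1  'dcfecabfeceaaafdedfbbafeaa'
  #15 SA[15]=16  'dedfbbafeaa'
  #16 SA[16]=18  'dfbbafeaa'
  #17 SA[17]=24  'eaa'
  #18 SA[18]=11  'eaaafdedfbbafeaa'
  #19 SA[19]=4  'ecabfeceaaafdedfbbafeaa'
  #20 SA[20]=9  'eceaaafdedfbbafeaa'
  #21 SA[21]=17  'edfbbafeaa'
  #22 SA[22]=19  'fbbafeaa'
  #23 SA[23]=15  'fdedfbbafeaa'
  #24 SA[24]=23  'feaa'
  #25 SA[25]=3  'fecabfeceaaafdedfbbafeaa'
  #26 SA[26]=8  'feceaaafdedfbbafeaa'

SA = [26, 25, 12, 13, 6, 14, 22, 21, 20, 7, 5, 0, 10, 2, 1, 16, 18, 24, 11, 4, 9, 17, 19, 15, 23, 3, 8]
rank  pair      lcp
   1  s[26:],s[25:]  1  'a'
   2  s[25:],s[12:]  2  'aa'
   3  s[12:],s[13:]  2  'aa'
   4  s[13:],s[6:]  1  'a'
   5  s[6:],s[14:]  1  'a'
   6  s[14:],s[22:]  2  'af'
   7  s[22:],s[21:]  0  ''
   8  s[21:],s[20:]  1  'b'
   9  s[20:],s[7:]  1  'b'
  10  s[7:],s[5:]  0  ''
  11  s[5:],s[0:]  1  'c'
  12  s[0:],s[10:]  1  'c'
  13  s[10:],s[2:]  1  'c'
  14  s[2:],s[1:]  0  ''
  15  s[1:],s[16:]  1  'd'
  16  s[16:],s[18:]  1  'd'
  17  s[18:],s[24:]  0  ''
  18  s[24:],s[11:]  3  'eaa'
  19  s[11:],s[4:]  1  'e'
  20  s[4:],s[9:]  2  'ec'
  21  s[9:],s[17:]  1  'e'
  22  s[17:],s[19:]  0  ''
  23  s[19:],s[15:]  1  'f'
  24  s[15:],s[23:]  1  'f'
  25  s[23:],s[3:]  2  'fe'
  26  s[3:],s[8:]  3  'fec'

n(n+1)/2 = 27·28/2 = 378
Σ LCP = 0 + 1 + 2 + 2 + 1 + 1 + 2 + 0 + 1 + 1 + 0 + 1 + 1 + 1 + 0 + 1 + 1 + 0 + 3 + 1 + 2 + 1 + 0 + 1 + 1 + 2 + 3 = 30
distinct = 378 − 30 = 348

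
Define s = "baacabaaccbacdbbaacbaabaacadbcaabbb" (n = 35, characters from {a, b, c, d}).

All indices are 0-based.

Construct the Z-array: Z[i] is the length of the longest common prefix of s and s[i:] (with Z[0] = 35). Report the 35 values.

Z[0]=35
i=1: i≥r, start 0; Z[1]=0
i=2: i≥r, start 0; Z[2]=0
i=3: i≥r, start 0; Z[3]=0
i=4: i≥r, start 0; Z[4]=0
i=5: i≥r, start 0; Z[5]=4 extend→box=[5,9)
i=6: min(r-i=3, Z[1]=0)=0; Z[6]=0
i=7: min(r-i=2, Z[2]=0)=0; Z[7]=0
i=8: min(r-i=1, Z[3]=0)=0; Z[8]=0
i=9: i≥r, start 0; Z[9]=0
i=10: i≥r, start 0; Z[10]=2 extend→box=[10,12)
i=11: min(r-i=1, Z[1]=0)=0; Z[11]=0
i=12: i≥r, start 0; Z[12]=0
i=13: i≥r, start 0; Z[13]=0
i=14: i≥r, start 0; Z[14]=1 extend→box=[14,15)
i=15: i≥r, start 0; Z[15]=4 extend→box=[15,19)
i=16: min(r-i=3, Z[1]=0)=0; Z[16]=0
i=17: min(r-i=2, Z[2]=0)=0; Z[17]=0
i=18: min(r-i=1, Z[3]=0)=0; Z[18]=0
i=19: i≥r, start 0; Z[19]=3 extend→box=[19,22)
i=20: min(r-i=2, Z[1]=0)=0; Z[20]=0
i=21: min(r-i=1, Z[2]=0)=0; Z[21]=0
i=22: i≥r, start 0; Z[22]=5 extend→box=[22,27)
i=23: min(r-i=4, Z[1]=0)=0; Z[23]=0
i=24: min(r-i=3, Z[2]=0)=0; Z[24]=0
i=25: min(r-i=2, Z[3]=0)=0; Z[25]=0
i=26: min(r-i=1, Z[4]=0)=0; Z[26]=0
i=27: i≥r, start 0; Z[27]=0
i=28: i≥r, start 0; Z[28]=1 extend→box=[28,29)
i=29: i≥r, start 0; Z[29]=0
i=30: i≥r, start 0; Z[30]=0
i=31: i≥r, start 0; Z[31]=0
i=32: i≥r, start 0; Z[32]=1 extend→box=[32,33)
i=33: i≥r, start 0; Z[33]=1 extend→box=[33,34)
i=34: i≥r, start 0; Z[34]=1 extend→box=[34,35)

[35, 0, 0, 0, 0, 4, 0, 0, 0, 0, 2, 0, 0, 0, 1, 4, 0, 0, 0, 3, 0, 0, 5, 0, 0, 0, 0, 0, 1, 0, 0, 0, 1, 1, 1]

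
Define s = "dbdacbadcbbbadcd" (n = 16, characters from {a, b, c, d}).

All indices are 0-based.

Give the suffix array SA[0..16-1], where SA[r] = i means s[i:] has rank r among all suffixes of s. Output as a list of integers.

rank→(start, suffix):
  0 → (3, 'acbadcbbbadcd')
  1 → (6, 'adcbbbadcd')
  2 → (12, 'adcd')
  3 → (5, 'badcbbbadcd')
  4 → (11, 'badcd')
  5 → (10, 'bbadcd')
  6 → (9, 'bbbadcd')
  7 → (1, 'bdacbadcbbbadcd')
  8 → (4, 'cbadcbbbadcd')
  9 → (8, 'cbbbadcd')
  10 → (14, 'cd')
  11 → (15, 'd')
  12 → (2, 'dacbadcbbbadcd')
  13 → (0, 'dbdacbadcbbbadcd')
  14 → (7, 'dcbbbadcd')
  15 → (13, 'dcd')

[3, 6, 12, 5, 11, 10, 9, 1, 4, 8, 14, 15, 2, 0, 7, 13]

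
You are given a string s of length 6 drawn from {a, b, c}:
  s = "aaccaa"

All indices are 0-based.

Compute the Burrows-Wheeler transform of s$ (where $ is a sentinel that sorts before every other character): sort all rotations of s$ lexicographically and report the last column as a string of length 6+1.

aac$aca

rank  rotation last
    0  $aaccaa  a
    1  a$aacca  a
    2  aa$aacc  c
    3  aaccaa$  $
    4  accaa$a  a
    5  caa$aac  c
    6  ccaa$aa  a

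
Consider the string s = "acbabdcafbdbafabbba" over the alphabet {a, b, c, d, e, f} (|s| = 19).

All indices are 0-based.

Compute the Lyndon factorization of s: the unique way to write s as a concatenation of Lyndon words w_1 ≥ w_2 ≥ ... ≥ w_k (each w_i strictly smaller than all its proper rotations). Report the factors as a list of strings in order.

emit factor 1: 'acb' (i=0, period=3)
emit factor 2: 'abdcafbdbaf' (i=3, period=11)
emit factor 3: 'abbb' (i=14, period=4)
emit factor 4: 'a' (i=18, period=1)

["acb", "abdcafbdbaf", "abbb", "a"]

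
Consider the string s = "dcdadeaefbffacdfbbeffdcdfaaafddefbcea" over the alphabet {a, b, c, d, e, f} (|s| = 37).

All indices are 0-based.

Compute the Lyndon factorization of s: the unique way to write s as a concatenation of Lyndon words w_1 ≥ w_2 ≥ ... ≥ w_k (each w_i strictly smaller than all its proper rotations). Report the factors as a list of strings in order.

["d", "cd", "adeaefbff", "acdfbbeffdcdf", "aaafddefbce", "a"]

emit factor 1: 'd' (i=0, period=1)
emit factor 2: 'cd' (i=1, period=2)
emit factor 3: 'adeaefbff' (i=3, period=9)
emit factor 4: 'acdfbbeffdcdf' (i=12, period=13)
emit factor 5: 'aaafddefbce' (i=25, period=11)
emit factor 6: 'a' (i=36, period=1)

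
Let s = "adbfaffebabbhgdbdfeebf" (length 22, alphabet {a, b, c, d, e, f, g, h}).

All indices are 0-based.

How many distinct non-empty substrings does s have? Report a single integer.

234

sorted suffixes:
  #0 SA[0]=9  'abbhgdbdfeebf'
  #1 SA[1]=0  'adbfaffebabbhgdbdfeebf'
  #2 SA[2]=4  'affebabbhgdbdfeebf'
  #3 SA[3]=8  'babbhgdbdfeebf'
  #4 SA[4]=10  'bbhgdbdfeebf'
  #5 SA[5]=15  'bdfeebf'
  #6 SA[6]=20  'bf'
  #7 SA[7]=2  'bfaffebabbhgdbdfeebf'
  #8 SA[8]=11  'bhgdbdfeebf'
  #9 SA[9]=14  'dbdfeebf'
  #10 SA[10]=1  'dbfaffebabbhgdbdfeebf'
  #11 SA[11]=16  'dfeebf'
  #12 SA[12]=7  'ebabbhgdbdfeebf'
  #13 SA[13]=19  'ebf'
  #14 SA[14]=18  'eebf'
  #15 SA[15]=21  'f'
  #16 SA[16]=3  'faffebabbhgdbdfeebf'
  #17 SA[17]=6  'febabbhgdbdfeebf'
  #18 SA[18]=17  'feebf'
  #19 SA[19]=5  'ffebabbhgdbdfeebf'
  #20 SA[20]=13  'gdbdfeebf'
  #21 SA[21]=12  'hgdbdfeebf'

SA = [9, 0, 4, 8, 10, 15, 20, 2, 11, 14, 1, 16, 7, 19, 18, 21, 3, 6, 17, 5, 13, 12]
rank  pair      lcp
   1  s[9:],s[0:]  1  'a'
   2  s[0:],s[4:]  1  'a'
   3  s[4:],s[8:]  0  ''
   4  s[8:],s[10:]  1  'b'
   5  s[10:],s[15:]  1  'b'
   6  s[15:],s[20:]  1  'b'
   7  s[20:],s[2:]  2  'bf'
   8  s[2:],s[11:]  1  'b'
   9  s[11:],s[14:]  0  ''
  10  s[14:],s[1:]  2  'db'
  11  s[1:],s[16:]  1  'd'
  12  s[16:],s[7:]  0  ''
  13  s[7:],s[19:]  2  'eb'
  14  s[19:],s[18:]  1  'e'
  15  s[18:],s[21:]  0  ''
  16  s[21:],s[3:]  1  'f'
  17  s[3:],s[6:]  1  'f'
  18  s[6:],s[17:]  2  'fe'
  19  s[17:],s[5:]  1  'f'
  20  s[5:],s[13:]  0  ''
  21  s[13:],s[12:]  0  ''

n(n+1)/2 = 22·23/2 = 253
Σ LCP = 0 + 1 + 1 + 0 + 1 + 1 + 1 + 2 + 1 + 0 + 2 + 1 + 0 + 2 + 1 + 0 + 1 + 1 + 2 + 1 + 0 + 0 = 19
distinct = 253 − 19 = 234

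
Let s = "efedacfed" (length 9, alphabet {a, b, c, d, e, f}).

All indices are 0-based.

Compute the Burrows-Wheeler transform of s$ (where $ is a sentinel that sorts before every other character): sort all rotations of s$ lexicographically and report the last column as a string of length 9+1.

ddaeeff$ce

rank  rotation    last
    0  $efedacfed  d
    1  acfed$efed  d
    2  cfed$efeda  a
    3  d$efedacfe  e
    4  dacfed$efe  e
    5  ed$efedacf  f
    6  edacfed$ef  f
    7  efedacfed$  $
    8  fed$efedac  c
    9  fedacfed$e  e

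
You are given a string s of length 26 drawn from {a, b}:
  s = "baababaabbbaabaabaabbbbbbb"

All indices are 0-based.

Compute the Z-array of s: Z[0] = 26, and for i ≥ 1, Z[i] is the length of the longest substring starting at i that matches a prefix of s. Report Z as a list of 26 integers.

Z[0]=26
i=1: fresh scan; Z[1]=0
i=2: fresh scan; Z[2]=0
i=3: fresh scan; Z[3]=2 grow→box=[3,5)
i=4: min(r-i=1, Z[1]=0)=0; Z[4]=0
i=5: fresh scan; Z[5]=4 grow→box=[5,9)
i=6: min(r-i=3, Z[1]=0)=0; Z[6]=0
i=7: min(r-i=2, Z[2]=0)=0; Z[7]=0
i=8: min(r-i=1, Z[3]=2)=1; Z[8]=1
i=9: fresh scan; Z[9]=1 grow→box=[9,10)
i=10: fresh scan; Z[10]=5 grow→box=[10,15)
i=11: min(r-i=4, Z[1]=0)=0; Z[11]=0
i=12: min(r-i=3, Z[2]=0)=0; Z[12]=0
i=13: min(r-i=2, Z[3]=2)=2; Z[13]=5 grow→box=[13,18)
i=14: min(r-i=4, Z[1]=0)=0; Z[14]=0
i=15: min(r-i=3, Z[2]=0)=0; Z[15]=0
i=16: min(r-i=2, Z[3]=2)=2; Z[16]=4 grow→box=[16,20)
i=17: min(r-i=3, Z[1]=0)=0; Z[17]=0
i=18: min(r-i=2, Z[2]=0)=0; Z[18]=0
i=19: min(r-i=1, Z[3]=2)=1; Z[19]=1
i=20: fresh scan; Z[20]=1 grow→box=[20,21)
i=21: fresh scan; Z[21]=1 grow→box=[21,22)
i=22: fresh scan; Z[22]=1 grow→box=[22,23)
i=23: fresh scan; Z[23]=1 grow→box=[23,24)
i=24: fresh scan; Z[24]=1 grow→box=[24,25)
i=25: fresh scan; Z[25]=1 grow→box=[25,26)

[26, 0, 0, 2, 0, 4, 0, 0, 1, 1, 5, 0, 0, 5, 0, 0, 4, 0, 0, 1, 1, 1, 1, 1, 1, 1]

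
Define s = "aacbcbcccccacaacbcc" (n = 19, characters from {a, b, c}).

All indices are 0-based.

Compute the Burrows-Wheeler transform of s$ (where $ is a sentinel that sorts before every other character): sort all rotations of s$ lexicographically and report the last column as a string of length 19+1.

c$ccaaccccacaabbcccb

rank  rotation              last
    0  $aacbcbcccccacaacbcc  c
    1  aacbcbcccccacaacbcc$  $
    2  aacbcc$aacbcbcccccac  c
    3  acaacbcc$aacbcbccccc  c
    4  acbcbcccccacaacbcc$a  a
    5  acbcc$aacbcbcccccaca  a
    6  bcbcccccacaacbcc$aac  c
    7  bcc$aacbcbcccccacaac  c
    8  bcccccacaacbcc$aacbc  c
    9  c$aacbcbcccccacaacbc  c
   10  caacbcc$aacbcbccccca  a
   11  cacaacbcc$aacbcbcccc  c
   12  cbcbcccccacaacbcc$aa  a
   13  cbcc$aacbcbcccccacaa  a
   14  cbcccccacaacbcc$aacb  b
   15  cc$aacbcbcccccacaacb  b
   16  ccacaacbcc$aacbcbccc  c
   17  cccacaacbcc$aacbcbcc  c
   18  ccccacaacbcc$aacbcbc  c
   19  cccccacaacbcc$aacbcb  b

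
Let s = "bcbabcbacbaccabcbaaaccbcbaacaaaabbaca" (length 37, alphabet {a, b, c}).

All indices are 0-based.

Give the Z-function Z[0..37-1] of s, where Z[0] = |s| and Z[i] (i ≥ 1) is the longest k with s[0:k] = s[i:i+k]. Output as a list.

Z[0]=37
i=1: i≥r, start 0; Z[1]=0
i=2: i≥r, start 0; Z[2]=1 extend→box=[2,3)
i=3: i≥r, start 0; Z[3]=0
i=4: i≥r, start 0; Z[4]=4 extend→box=[4,8)
i=5: min(r-i=3, Z[1]=0)=0; Z[5]=0
i=6: min(r-i=2, Z[2]=1)=1; Z[6]=1
i=7: min(r-i=1, Z[3]=0)=0; Z[7]=0
i=8: i≥r, start 0; Z[8]=0
i=9: i≥r, start 0; Z[9]=1 extend→box=[9,10)
i=10: i≥r, start 0; Z[10]=0
i=11: i≥r, start 0; Z[11]=0
i=12: i≥r, start 0; Z[12]=0
i=13: i≥r, start 0; Z[13]=0
i=14: i≥r, start 0; Z[14]=4 extend→box=[14,18)
i=15: min(r-i=3, Z[1]=0)=0; Z[15]=0
i=16: min(r-i=2, Z[2]=1)=1; Z[16]=1
i=17: min(r-i=1, Z[3]=0)=0; Z[17]=0
i=18: i≥r, start 0; Z[18]=0
i=19: i≥r, start 0; Z[19]=0
i=20: i≥r, start 0; Z[20]=0
i=21: i≥r, start 0; Z[21]=0
i=22: i≥r, start 0; Z[22]=4 extend→box=[22,26)
i=23: min(r-i=3, Z[1]=0)=0; Z[23]=0
i=24: min(r-i=2, Z[2]=1)=1; Z[24]=1
i=25: min(r-i=1, Z[3]=0)=0; Z[25]=0
i=26: i≥r, start 0; Z[26]=0
i=27: i≥r, start 0; Z[27]=0
i=28: i≥r, start 0; Z[28]=0
i=29: i≥r, start 0; Z[29]=0
i=30: i≥r, start 0; Z[30]=0
i=31: i≥r, start 0; Z[31]=0
i=32: i≥r, start 0; Z[32]=1 extend→box=[32,33)
i=33: i≥r, start 0; Z[33]=1 extend→box=[33,34)
i=34: i≥r, start 0; Z[34]=0
i=35: i≥r, start 0; Z[35]=0
i=36: i≥r, start 0; Z[36]=0

[37, 0, 1, 0, 4, 0, 1, 0, 0, 1, 0, 0, 0, 0, 4, 0, 1, 0, 0, 0, 0, 0, 4, 0, 1, 0, 0, 0, 0, 0, 0, 0, 1, 1, 0, 0, 0]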